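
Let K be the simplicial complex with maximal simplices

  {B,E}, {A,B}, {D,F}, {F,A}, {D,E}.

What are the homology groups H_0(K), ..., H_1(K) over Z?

Order the vertices as A < B < D < E < F. Listing each simplex with vertices in this order, K has dimension 1 with simplices:

  0-simplices (5): A, B, D, E, F
  1-simplices (5): AB, AF, BE, DE, DF

Hence C_0 ≅ Z^5, C_1 ≅ Z^5.

∂_1: C_1 → C_0 is given by ∂[p,q] = [q] − [p].
The 5×5 boundary matrix has rank 4 and Smith normal form diag(1,1,1,1).

Computing H_k = (kernel of ∂_k) / (image of ∂_{k+1}):

  H_0: rank C_0 − rank ∂_1 = 5 − 4 = 1, and the invariant factors of ∂_1 are all 1, so H_0 ≅ Z.
  H_1: rank ker ∂_1 − rank ∂_2 = (5 − 4) − 0 = 1, and there is no ∂_2, so H_1 ≅ Z.

(K is a triangulation of the circle S^1.)

H_0 ≅ Z,  H_1 ≅ Z.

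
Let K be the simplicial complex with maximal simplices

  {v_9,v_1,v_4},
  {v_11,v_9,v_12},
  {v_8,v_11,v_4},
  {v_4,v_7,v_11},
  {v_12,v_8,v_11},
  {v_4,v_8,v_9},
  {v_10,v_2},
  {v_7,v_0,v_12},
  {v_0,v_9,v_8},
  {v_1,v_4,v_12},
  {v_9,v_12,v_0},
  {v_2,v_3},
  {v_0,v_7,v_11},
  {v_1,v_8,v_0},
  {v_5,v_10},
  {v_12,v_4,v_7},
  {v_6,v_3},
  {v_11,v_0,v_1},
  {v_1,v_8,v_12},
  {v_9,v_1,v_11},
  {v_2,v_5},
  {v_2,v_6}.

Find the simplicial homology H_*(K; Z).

H_0 = Z^2,  H_1 = Z^4,  H_2 = Z.

Order the vertices as v_0 < v_1 < v_2 < v_3 < v_4 < v_5 < v_6 < v_7 < v_8 < v_9 < v_10 < v_11 < v_12. Listing each simplex with vertices in this order, K has dimension 2 with simplices:

  0-simplices (13): [v_0], [v_1], [v_2], [v_3], [v_4], [v_5], [v_6], [v_7], [v_8], [v_9], [v_10], [v_11], [v_12]
  1-simplices (30): (30 of them)
  2-simplices (16): (16 of them)

giving chain groups C_0 ≅ Z^13, C_1 ≅ Z^30, C_2 ≅ Z^16.

The boundary map ∂_1: C_1 → C_0 maps an edge to its endpoints' difference, ∂[p,q] = q − p. For instance
  ∂[v_2,v_3] = [v_3] − [v_2].
This gives a 13×30 integer matrix of rank 11; reducing to Smith normal form yields diagonal entries (1,1,1,1,1,1,1,1,1,1,1).

Boundary ∂_2: C_2 → C_1 maps a triangle to the signed sum of its edges. For instance
  ∂[v_1,v_4,v_12] = [v_4,v_12] − [v_1,v_12] + [v_1,v_4],
  ∂[v_4,v_7,v_12] = [v_7,v_12] − [v_4,v_12] + [v_4,v_7].
The 30×16 boundary matrix has rank 15 and Smith normal form diag(1,1,1,1,1,1,1,1,1,1,1,1,1,1,1).

Computing H_k = (kernel of ∂_k) / (image of ∂_{k+1}):

  H_0: rank C_0 − rank ∂_1 = 13 − 11 = 2, and the invariant factors of ∂_1 are all 1, so H_0 = Z^2.
  H_1: rank ker ∂_1 − rank ∂_2 = (30 − 11) − 15 = 4, and the invariant factors of ∂_2 are all 1, so H_1 = Z^4.
  H_2: rank ker ∂_2 − rank ∂_3 = (16 − 15) − 0 = 1, and there is no ∂_3, so H_2 = Z.

As a check, the Euler characteristic is 13 − 30 + 16 = -1, which agrees with 2 − 4 + 1 = -1.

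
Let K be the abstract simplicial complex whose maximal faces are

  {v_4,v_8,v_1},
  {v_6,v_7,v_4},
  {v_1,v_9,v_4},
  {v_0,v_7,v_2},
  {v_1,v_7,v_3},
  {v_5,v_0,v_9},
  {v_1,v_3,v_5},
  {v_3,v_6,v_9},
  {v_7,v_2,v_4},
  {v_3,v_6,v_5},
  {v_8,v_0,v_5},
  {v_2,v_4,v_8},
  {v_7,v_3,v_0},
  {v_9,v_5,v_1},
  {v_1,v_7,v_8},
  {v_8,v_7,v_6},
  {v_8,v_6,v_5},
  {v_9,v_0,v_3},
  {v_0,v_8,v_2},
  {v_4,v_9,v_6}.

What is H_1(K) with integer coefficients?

H_1 = Z ⊕ Z/2Z.

We work with the vertex ordering v_0 < v_1 < v_2 < v_3 < v_4 < v_5 < v_6 < v_7 < v_8 < v_9. The simplices of K, each written with vertices in increasing order, are:

  0-simplices (10): [v_0], [v_1], [v_2], [v_3], [v_4], [v_5], [v_6], [v_7], [v_8], [v_9]
  1-simplices (30): (30 of them)
  2-simplices (20): (20 of them)

so the chain groups are C_0 ≅ Z^10, C_1 ≅ Z^30, C_2 ≅ Z^20.

∂_1: C_1 → C_0 is given by ∂[p,q] = [q] − [p].
This gives a 10×30 integer matrix of rank 9; reducing to Smith normal form yields diagonal entries (1,1,1,1,1,1,1,1,1).

Boundary ∂_2: C_2 → C_1 acts by ∂[p,q,r] = [q,r] − [p,r] + [p,q]. For instance
  ∂[v_3,v_5,v_6] = [v_5,v_6] − [v_3,v_6] + [v_3,v_5],
  ∂[v_1,v_3,v_5] = [v_3,v_5] − [v_1,v_5] + [v_1,v_3].
As a 30×20 matrix over Z this has rank 20, with invariant factors (1,1,1,1,1,1,1,1,1,1,1,1,1,1,1,1,1,1,1,2).

Reading off H_k = ker ∂_k / im ∂_{k+1}:

  H_1: rank ker ∂_1 − rank ∂_2 = (30 − 9) − 20 = 1, and ∂_2 has invariant factor 2 > 1, so H_1 = Z ⊕ Z/2Z.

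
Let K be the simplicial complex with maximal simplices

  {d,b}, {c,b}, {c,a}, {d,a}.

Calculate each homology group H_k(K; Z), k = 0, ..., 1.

Order the vertices as a < b < c < d. Listing each simplex with vertices in this order, K has dimension 1 with simplices:

  0-simplices (4): a, b, c, d
  1-simplices (4): ac, ad, bc, bd

so the chain groups are C_0 ≅ Z^4, C_1 ≅ Z^4.

∂_1: C_1 → C_0 sends each edge [p,q] (with p < q) to q − p. For instance
  ∂bc = c − b.
The resulting 4×4 matrix has rank 3, and its Smith normal form has invariant factors (1,1,1).

Computing H_k = (kernel of ∂_k) / (image of ∂_{k+1}):

  H_0: rank C_0 − rank ∂_1 = 4 − 3 = 1, and the invariant factors of ∂_1 are all 1, so H_0 = Z.
  H_1: rank ker ∂_1 − rank ∂_2 = (4 − 3) − 0 = 1, and there is no ∂_2, so H_1 = Z.

As a check, the Euler characteristic is 4 − 4 = 0, which agrees with 1 − 1 = 0.

H_0 ≅ Z,  H_1 ≅ Z.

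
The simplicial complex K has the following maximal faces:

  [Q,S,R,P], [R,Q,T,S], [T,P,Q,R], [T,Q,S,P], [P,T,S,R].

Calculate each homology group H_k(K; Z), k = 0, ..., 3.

Order the vertices as P < Q < R < S < T. Listing each simplex with vertices in this order, K has dimension 3 with simplices:

  0-simplices (5): P, Q, R, S, T
  1-simplices (10): PQ, PR, PS, PT, QR, QS, QT, RS, RT, ST
  2-simplices (10): PQR, PQS, PQT, PRS, PRT, PST, QRS, QRT, QST, RST
  3-simplices (5): PQRS, PQRT, PQST, PRST, QRST

Hence C_0 ≅ Z^5, C_1 ≅ Z^10, C_2 ≅ Z^10, C_3 ≅ Z^5.

The boundary map ∂_1: C_1 → C_0 is given by ∂[p,q] = [q] − [p]. For instance
  ∂ST = T − S.
The resulting 5×10 matrix has rank 4, and its Smith normal form has invariant factors (1,1,1,1).

∂_2: C_2 → C_1 acts by ∂[p,q,r] = [q,r] − [p,r] + [p,q]. For instance
  ∂PQS = QS − PS + PQ,
  ∂PQR = QR − PR + PQ.
The 10×10 boundary matrix has rank 6 and Smith normal form diag(1,1,1,1,1,1).

The boundary map ∂_3: C_3 → C_2 sends each 3-simplex σ to the alternating sum Σ_i (−1)^i (σ with its i-th vertex removed). For instance
  ∂PQRS = QRS − PRS + PQS − PQR,
  ∂PQST = QST − PST + PQT − PQS.
The resulting 10×5 matrix has rank 4, and its Smith normal form has invariant factors (1,1,1,1).

Reading off H_k = ker ∂_k / im ∂_{k+1}:

  H_0: rank C_0 − rank ∂_1 = 5 − 4 = 1, and the invariant factors of ∂_1 are all 1, so H_0 ≅ Z.
  H_1: rank ker ∂_1 − rank ∂_2 = (10 − 4) − 6 = 0, and the invariant factors of ∂_2 are all 1, so H_1 ≅ 0.
  H_2: rank ker ∂_2 − rank ∂_3 = (10 − 6) − 4 = 0, and the invariant factors of ∂_3 are all 1, so H_2 ≅ 0.
  H_3: rank ker ∂_3 − rank ∂_4 = (5 − 4) − 0 = 1, and there is no ∂_4, so H_3 ≅ Z.

H_0 = Z,  H_1 = 0,  H_2 = 0,  H_3 = Z.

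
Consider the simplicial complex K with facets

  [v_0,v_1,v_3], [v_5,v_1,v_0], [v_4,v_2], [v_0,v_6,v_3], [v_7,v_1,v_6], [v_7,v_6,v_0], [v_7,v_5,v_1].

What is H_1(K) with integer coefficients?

Fix the vertex order v_0 < v_1 < v_2 < v_3 < v_4 < v_5 < v_6 < v_7 and write every simplex with vertices in increasing order. Then dim K = 2 and the simplices of K are:

  0-simplices (8): [v_0], [v_1], [v_2], [v_3], [v_4], [v_5], [v_6], [v_7]
  1-simplices (13): [v_0,v_1], [v_0,v_3], [v_0,v_5], [v_0,v_6], [v_0,v_7], [v_1,v_3], [v_1,v_5], [v_1,v_6], [v_1,v_7], [v_2,v_4], [v_3,v_6], [v_5,v_7], [v_6,v_7]
  2-simplices (6): [v_0,v_1,v_3], [v_0,v_1,v_5], [v_0,v_3,v_6], [v_0,v_6,v_7], [v_1,v_5,v_7], [v_1,v_6,v_7]

so the chain groups are C_0 ≅ Z^8, C_1 ≅ Z^13, C_2 ≅ Z^6.

The boundary map ∂_1: C_1 → C_0 sends each edge [p,q] (with p < q) to q − p.
The 8×13 boundary matrix has rank 6 and Smith normal form diag(1,1,1,1,1,1).

∂_2: C_2 → C_1 maps a triangle to the signed sum of its edges. For instance
  ∂[v_0,v_6,v_7] = [v_6,v_7] − [v_0,v_7] + [v_0,v_6],
  ∂[v_0,v_1,v_3] = [v_1,v_3] − [v_0,v_3] + [v_0,v_1].
The resulting 13×6 matrix has rank 6, and its Smith normal form has invariant factors (1,1,1,1,1,1).

Now H_k = ker ∂_k / im ∂_{k+1}, so:

  H_1: rank ker ∂_1 − rank ∂_2 = (13 − 6) − 6 = 1, and the invariant factors of ∂_2 are all 1, so H_1 = Z.

(K is a triangulation of the disjoint union of the 1-simplex and the cylinder S^1 x I.)

H_1 = Z.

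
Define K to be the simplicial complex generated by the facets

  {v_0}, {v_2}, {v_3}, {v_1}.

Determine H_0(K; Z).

H_0 = Z^4.

Order the vertices as v_0 < v_1 < v_2 < v_3. Listing each simplex with vertices in this order, K has dimension 0 with simplices:

  0-simplices (4): [v_0], [v_1], [v_2], [v_3]

so the chain groups are C_0 ≅ Z^4.

From H_k ≅ ker(∂_k) / im(∂_{k+1}) we obtain:

  H_0: rank C_0 − rank ∂_1 = 4 − 0 = 4, and there is no ∂_1, so H_0 ≅ Z^4.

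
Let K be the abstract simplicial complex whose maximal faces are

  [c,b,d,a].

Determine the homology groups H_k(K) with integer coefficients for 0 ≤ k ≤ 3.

Take the total order a < b < c < d on the vertex set. Then K (dimension 3) consists of the simplices:

  0-simplices (4): a, b, c, d
  1-simplices (6): ab, ac, ad, bc, bd, cd
  2-simplices (4): abc, abd, acd, bcd
  3-simplices (1): abcd

Hence C_0 ≅ Z^4, C_1 ≅ Z^6, C_2 ≅ Z^4, C_3 ≅ Z^1.

The boundary map ∂_1: C_1 → C_0 maps an edge to its endpoints' difference, ∂[p,q] = q − p.
This gives a 4×6 integer matrix of rank 3; reducing to Smith normal form yields diagonal entries (1,1,1).

∂_2: C_2 → C_1 sends each 2-simplex [p,q,r] to [q,r] − [p,r] + [p,q]. For instance
  ∂acd = cd − ad + ac,
  ∂bcd = cd − bd + bc.
The 6×4 boundary matrix has rank 3 and Smith normal form diag(1,1,1).

Boundary ∂_3: C_3 → C_2 sends each 3-simplex σ to the alternating sum Σ_i (−1)^i (σ with its i-th vertex removed). For instance
  ∂abcd = bcd − acd + abd − abc.
As a 4×1 matrix over Z this has rank 1, with invariant factors (1).

Now H_k = ker ∂_k / im ∂_{k+1}, so:

  H_0: rank C_0 − rank ∂_1 = 4 − 3 = 1, and the invariant factors of ∂_1 are all 1, so H_0 ≅ Z.
  H_1: rank ker ∂_1 − rank ∂_2 = (6 − 3) − 3 = 0, and the invariant factors of ∂_2 are all 1, so H_1 ≅ 0.
  H_2: rank ker ∂_2 − rank ∂_3 = (4 − 3) − 1 = 0, and the invariant factors of ∂_3 are all 1, so H_2 ≅ 0.
  H_3: rank ker ∂_3 − rank ∂_4 = (1 − 1) − 0 = 0, and there is no ∂_4, so H_3 ≅ 0.

As a check, the Euler characteristic is 4 − 6 + 4 − 1 = 1, which agrees with 1 − 0 + 0 − 0 = 1.
(K is a triangulation of the 3-simplex.)

H_0 ≅ Z,  H_1 = 0,  H_2 = 0,  H_3 = 0.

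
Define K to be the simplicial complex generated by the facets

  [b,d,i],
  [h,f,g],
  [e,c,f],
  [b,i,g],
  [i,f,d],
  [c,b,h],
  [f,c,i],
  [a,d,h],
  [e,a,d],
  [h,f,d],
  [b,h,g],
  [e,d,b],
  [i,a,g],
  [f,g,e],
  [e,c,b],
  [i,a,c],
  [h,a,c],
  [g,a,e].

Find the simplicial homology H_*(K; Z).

Order the vertices as a < b < c < d < e < f < g < h < i. Listing each simplex with vertices in this order, K has dimension 2 with simplices:

  0-simplices (9): a, b, c, d, e, f, g, h, i
  1-simplices (27): ac, ad, ae, ag, ah, ai, bc, bd, be, bg, bh, bi, ce, cf, ch, ci, de, df, dh, di, ef, eg, fg, fh, fi, gh, gi
  2-simplices (18): ach, aci, ade, adh, aeg, agi, bce, bch, bde, bdi, bgh, bgi, cef, cfi, dfh, dfi, efg, fgh

so the chain groups are C_0 ≅ Z^9, C_1 ≅ Z^27, C_2 ≅ Z^18.

Boundary ∂_1: C_1 → C_0 is given by ∂[p,q] = [q] − [p]. For instance
  ∂ae = e − a.
The resulting 9×27 matrix has rank 8, and its Smith normal form has invariant factors (1,1,1,1,1,1,1,1).

Boundary ∂_2: C_2 → C_1 sends each 2-simplex [p,q,r] to [q,r] − [p,r] + [p,q]. For instance
  ∂efg = fg − eg + ef,
  ∂dfi = fi − di + df.
The resulting 27×18 matrix has rank 17, and its Smith normal form has invariant factors (1,1,1,1,1,1,1,1,1,1,1,1,1,1,1,1,1).

From H_k ≅ ker(∂_k) / im(∂_{k+1}) we obtain:

  H_0: rank C_0 − rank ∂_1 = 9 − 8 = 1, and the invariant factors of ∂_1 are all 1, so H_0 = Z.
  H_1: rank ker ∂_1 − rank ∂_2 = (27 − 8) − 17 = 2, and the invariant factors of ∂_2 are all 1, so H_1 = Z^2.
  H_2: rank ker ∂_2 − rank ∂_3 = (18 − 17) − 0 = 1, and there is no ∂_3, so H_2 = Z.

H_0 = Z,  H_1 = Z^2,  H_2 = Z.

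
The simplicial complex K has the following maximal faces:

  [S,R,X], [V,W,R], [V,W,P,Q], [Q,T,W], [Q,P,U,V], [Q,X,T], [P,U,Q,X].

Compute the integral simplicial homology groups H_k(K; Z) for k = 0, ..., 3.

H_0 = Z,  H_1 = Z,  H_2 = 0,  H_3 = 0.

Fix the vertex order P < Q < R < S < T < U < V < W < X and write every simplex with vertices in increasing order. Then dim K = 3 and the simplices of K are:

  0-simplices (9): P, Q, R, S, T, U, V, W, X
  1-simplices (20): PQ, PU, PV, PW, PX, QT, QU, QV, QW, QX, RS, RV, RW, RX, SX, TW, TX, UV, UX, VW
  2-simplices (14): PQU, PQV, PQW, PQX, PUV, PUX, PVW, QTW, QTX, QUV, QUX, QVW, RSX, RVW
  3-simplices (3): PQUV, PQUX, PQVW

so the chain groups are C_0 ≅ Z^9, C_1 ≅ Z^20, C_2 ≅ Z^14, C_3 ≅ Z^3.

∂_1: C_1 → C_0 sends each edge [p,q] (with p < q) to q − p. For instance
  ∂RV = V − R.
The 9×20 boundary matrix has rank 8 and Smith normal form diag(1,1,1,1,1,1,1,1).

Boundary ∂_2: C_2 → C_1 sends each 2-simplex [p,q,r] to [q,r] − [p,r] + [p,q]. For instance
  ∂QTW = TW − QW + QT,
  ∂RVW = VW − RW + RV.
The resulting 20×14 matrix has rank 11, and its Smith normal form has invariant factors (1,1,1,1,1,1,1,1,1,1,1).

Boundary ∂_3: C_3 → C_2 sends each 3-simplex σ to the alternating sum Σ_i (−1)^i (σ with its i-th vertex removed). For instance
  ∂PQUV = QUV − PUV + PQV − PQU,
  ∂PQUX = QUX − PUX + PQX − PQU.
The resulting 14×3 matrix has rank 3, and its Smith normal form has invariant factors (1,1,1).

Reading off H_k = ker ∂_k / im ∂_{k+1}:

  H_0: rank C_0 − rank ∂_1 = 9 − 8 = 1, and the invariant factors of ∂_1 are all 1, so H_0 = Z.
  H_1: rank ker ∂_1 − rank ∂_2 = (20 − 8) − 11 = 1, and the invariant factors of ∂_2 are all 1, so H_1 = Z.
  H_2: rank ker ∂_2 − rank ∂_3 = (14 − 11) − 3 = 0, and the invariant factors of ∂_3 are all 1, so H_2 = 0.
  H_3: rank ker ∂_3 − rank ∂_4 = (3 − 3) − 0 = 0, and there is no ∂_4, so H_3 = 0.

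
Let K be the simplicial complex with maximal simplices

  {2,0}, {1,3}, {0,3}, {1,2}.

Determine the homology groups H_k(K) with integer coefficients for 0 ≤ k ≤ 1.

H_0 ≅ Z,  H_1 ≅ Z.

Fix the vertex order 0 < 1 < 2 < 3 and write every simplex with vertices in increasing order. Then dim K = 1 and the simplices of K are:

  0-simplices (4): [0], [1], [2], [3]
  1-simplices (4): [0,2], [0,3], [1,2], [1,3]

giving chain groups C_0 ≅ Z^4, C_1 ≅ Z^4.

Boundary ∂_1: C_1 → C_0 sends each edge [p,q] (with p < q) to q − p. For instance
  ∂[1,3] = [3] − [1].
The resulting 4×4 matrix has rank 3, and its Smith normal form has invariant factors (1,1,1).

Reading off H_k = ker ∂_k / im ∂_{k+1}:

  H_0: rank C_0 − rank ∂_1 = 4 − 3 = 1, and the invariant factors of ∂_1 are all 1, so H_0 ≅ Z.
  H_1: rank ker ∂_1 − rank ∂_2 = (4 − 3) − 0 = 1, and there is no ∂_2, so H_1 ≅ Z.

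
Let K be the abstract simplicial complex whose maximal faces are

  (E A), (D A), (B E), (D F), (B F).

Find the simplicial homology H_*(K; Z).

H_0 ≅ Z,  H_1 ≅ Z.

Order the vertices as A < B < D < E < F. Listing each simplex with vertices in this order, K has dimension 1 with simplices:

  0-simplices (5): A, B, D, E, F
  1-simplices (5): AD, AE, BE, BF, DF

giving chain groups C_0 ≅ Z^5, C_1 ≅ Z^5.

∂_1: C_1 → C_0 maps an edge to its endpoints' difference, ∂[p,q] = q − p. For instance
  ∂BE = E − B.
The resulting 5×5 matrix has rank 4, and its Smith normal form has invariant factors (1,1,1,1).

Now H_k = ker ∂_k / im ∂_{k+1}, so:

  H_0: rank C_0 − rank ∂_1 = 5 − 4 = 1, and the invariant factors of ∂_1 are all 1, so H_0 ≅ Z.
  H_1: rank ker ∂_1 − rank ∂_2 = (5 − 4) − 0 = 1, and there is no ∂_2, so H_1 ≅ Z.

(K is a triangulation of the circle S^1.)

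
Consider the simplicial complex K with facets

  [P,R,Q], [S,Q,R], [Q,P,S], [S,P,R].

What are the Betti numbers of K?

b_0 = 1, b_1 = 0, b_2 = 1.

Take the total order P < Q < R < S on the vertex set. Then K (dimension 2) consists of the simplices:

  0-simplices (4): P, Q, R, S
  1-simplices (6): PQ, PR, PS, QR, QS, RS
  2-simplices (4): PQR, PQS, PRS, QRS

Hence C_0 ≅ Z^4, C_1 ≅ Z^6, C_2 ≅ Z^4.

Boundary ∂_1: C_1 → C_0 maps an edge to its endpoints' difference, ∂[p,q] = q − p.
The 4×6 boundary matrix has rank 3 and Smith normal form diag(1,1,1).

∂_2: C_2 → C_1 sends each 2-simplex [p,q,r] to [q,r] − [p,r] + [p,q]. For instance
  ∂PQR = QR − PR + PQ,
  ∂QRS = RS − QS + QR.
The resulting 6×4 matrix has rank 3, and its Smith normal form has invariant factors (1,1,1).

From H_k ≅ ker(∂_k) / im(∂_{k+1}) we obtain:

  H_0: rank C_0 − rank ∂_1 = 4 − 3 = 1, and the invariant factors of ∂_1 are all 1, so H_0 ≅ Z.
  H_1: rank ker ∂_1 − rank ∂_2 = (6 − 3) − 3 = 0, and the invariant factors of ∂_2 are all 1, so H_1 ≅ 0.
  H_2: rank ker ∂_2 − rank ∂_3 = (4 − 3) − 0 = 1, and there is no ∂_3, so H_2 ≅ Z.

As a check, the Euler characteristic is 4 − 6 + 4 = 2, which agrees with 1 − 0 + 1 = 2.

Hence the Betti numbers are b_0 = 1, b_1 = 0, b_2 = 1.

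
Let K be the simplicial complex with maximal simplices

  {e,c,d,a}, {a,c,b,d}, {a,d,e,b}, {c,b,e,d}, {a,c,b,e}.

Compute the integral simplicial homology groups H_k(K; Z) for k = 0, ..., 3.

Fix the vertex order a < b < c < d < e and write every simplex with vertices in increasing order. Then dim K = 3 and the simplices of K are:

  0-simplices (5): a, b, c, d, e
  1-simplices (10): ab, ac, ad, ae, bc, bd, be, cd, ce, de
  2-simplices (10): abc, abd, abe, acd, ace, ade, bcd, bce, bde, cde
  3-simplices (5): abcd, abce, abde, acde, bcde

giving chain groups C_0 ≅ Z^5, C_1 ≅ Z^10, C_2 ≅ Z^10, C_3 ≅ Z^5.

Boundary ∂_1: C_1 → C_0 maps an edge to its endpoints' difference, ∂[p,q] = q − p. For instance
  ∂bc = c − b.
This gives a 5×10 integer matrix of rank 4; reducing to Smith normal form yields diagonal entries (1,1,1,1).

The boundary map ∂_2: C_2 → C_1 sends each 2-simplex [p,q,r] to [q,r] − [p,r] + [p,q]. For instance
  ∂bce = ce − be + bc,
  ∂ace = ce − ae + ac.
The 10×10 boundary matrix has rank 6 and Smith normal form diag(1,1,1,1,1,1).

Boundary ∂_3: C_3 → C_2 sends each 3-simplex σ to the alternating sum Σ_i (−1)^i (σ with its i-th vertex removed). For instance
  ∂abcd = bcd − acd + abd − abc,
  ∂bcde = cde − bde + bce − bcd.
This gives a 10×5 integer matrix of rank 4; reducing to Smith normal form yields diagonal entries (1,1,1,1).

Computing H_k = (kernel of ∂_k) / (image of ∂_{k+1}):

  H_0: rank C_0 − rank ∂_1 = 5 − 4 = 1, and the invariant factors of ∂_1 are all 1, so H_0 ≅ Z.
  H_1: rank ker ∂_1 − rank ∂_2 = (10 − 4) − 6 = 0, and the invariant factors of ∂_2 are all 1, so H_1 ≅ 0.
  H_2: rank ker ∂_2 − rank ∂_3 = (10 − 6) − 4 = 0, and the invariant factors of ∂_3 are all 1, so H_2 ≅ 0.
  H_3: rank ker ∂_3 − rank ∂_4 = (5 − 4) − 0 = 1, and there is no ∂_4, so H_3 ≅ Z.

(K is a triangulation of the 3-sphere S^3.)

H_0 ≅ Z,  H_1 = 0,  H_2 = 0,  H_3 ≅ Z.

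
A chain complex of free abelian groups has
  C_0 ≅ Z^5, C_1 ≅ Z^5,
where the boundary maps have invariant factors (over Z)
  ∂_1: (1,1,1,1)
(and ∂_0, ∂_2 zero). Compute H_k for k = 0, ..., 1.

H_0 ≅ Z,  H_1 ≅ Z.

H_0: b_0 = 5 − 0 − 4 = 1; torsion from ∂_1 factors > 1: none. So H_0 ≅ Z.
H_1: b_1 = 5 − 4 − 0 = 1; torsion from ∂_2 factors > 1: none. So H_1 ≅ Z.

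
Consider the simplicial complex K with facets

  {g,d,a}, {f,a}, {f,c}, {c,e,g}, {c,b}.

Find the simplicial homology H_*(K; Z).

H_0 ≅ Z,  H_1 ≅ Z,  H_2 = 0.

Take the total order a < b < c < d < e < f < g on the vertex set. Then K (dimension 2) consists of the simplices:

  0-simplices (7): a, b, c, d, e, f, g
  1-simplices (9): ad, af, ag, bc, ce, cf, cg, dg, eg
  2-simplices (2): adg, ceg

so the chain groups are C_0 ≅ Z^7, C_1 ≅ Z^9, C_2 ≅ Z^2.

The boundary map ∂_1: C_1 → C_0 is given by ∂[p,q] = [q] − [p]. For instance
  ∂ad = d − a.
As a 7×9 matrix over Z this has rank 6, with invariant factors (1,1,1,1,1,1).

∂_2: C_2 → C_1 sends each 2-simplex [p,q,r] to [q,r] − [p,r] + [p,q]. For instance
  ∂adg = dg − ag + ad,
  ∂ceg = eg − cg + ce.
As a 9×2 matrix over Z this has rank 2, with invariant factors (1,1).

Reading off H_k = ker ∂_k / im ∂_{k+1}:

  H_0: rank C_0 − rank ∂_1 = 7 − 6 = 1, and the invariant factors of ∂_1 are all 1, so H_0 ≅ Z.
  H_1: rank ker ∂_1 − rank ∂_2 = (9 − 6) − 2 = 1, and the invariant factors of ∂_2 are all 1, so H_1 ≅ Z.
  H_2: rank ker ∂_2 − rank ∂_3 = (2 − 2) − 0 = 0, and there is no ∂_3, so H_2 ≅ 0.

As a check, the Euler characteristic is 7 − 9 + 2 = 0, which agrees with 1 − 1 + 0 = 0.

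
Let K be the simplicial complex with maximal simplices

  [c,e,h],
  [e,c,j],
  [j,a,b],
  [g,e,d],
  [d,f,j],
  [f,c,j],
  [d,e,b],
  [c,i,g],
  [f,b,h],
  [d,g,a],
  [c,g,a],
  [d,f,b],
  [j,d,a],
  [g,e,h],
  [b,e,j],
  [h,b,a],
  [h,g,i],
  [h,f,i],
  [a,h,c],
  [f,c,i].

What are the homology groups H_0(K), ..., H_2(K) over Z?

Fix the vertex order a < b < c < d < e < f < g < h < i < j and write every simplex with vertices in increasing order. Then dim K = 2 and the simplices of K are:

  0-simplices (10): a, b, c, d, e, f, g, h, i, j
  1-simplices (30): ab, ac, ad, ag, ah, aj, bd, be, bf, bh, bj, ce, cf, cg, ch, ci, cj, de, df, dg, dj, eg, eh, ej, fh, fi, fj, gh, gi, hi
  2-simplices (20): abh, abj, acg, ach, adg, adj, bde, bdf, bej, bfh, ceh, cej, cfi, cfj, cgi, deg, dfj, egh, fhi, ghi

Hence C_0 ≅ Z^10, C_1 ≅ Z^30, C_2 ≅ Z^20.

∂_1: C_1 → C_0 maps an edge to its endpoints' difference, ∂[p,q] = q − p.
This gives a 10×30 integer matrix of rank 9; reducing to Smith normal form yields diagonal entries (1,1,1,1,1,1,1,1,1).

∂_2: C_2 → C_1 maps a triangle to the signed sum of its edges. For instance
  ∂abh = bh − ah + ab,
  ∂cej = ej − cj + ce.
As a 30×20 matrix over Z this has rank 20, with invariant factors (1,1,1,1,1,1,1,1,1,1,1,1,1,1,1,1,1,1,1,2).

Reading off H_k = ker ∂_k / im ∂_{k+1}:

  H_0: rank C_0 − rank ∂_1 = 10 − 9 = 1, and the invariant factors of ∂_1 are all 1, so H_0 ≅ Z.
  H_1: rank ker ∂_1 − rank ∂_2 = (30 − 9) − 20 = 1, and ∂_2 has invariant factor 2 > 1, so H_1 ≅ Z × Z/2.
  H_2: rank ker ∂_2 − rank ∂_3 = (20 − 20) − 0 = 0, and there is no ∂_3, so H_2 ≅ 0.

(K is a triangulation of the Klein bottle.)

H_0 ≅ Z,  H_1 ≅ Z × Z/2,  H_2 = 0.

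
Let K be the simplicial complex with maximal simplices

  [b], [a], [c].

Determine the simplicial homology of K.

H_0 = Z^3.

Take the total order a < b < c on the vertex set. Then K (dimension 0) consists of the simplices:

  0-simplices (3): a, b, c

Hence C_0 ≅ Z^3.

Reading off H_k = ker ∂_k / im ∂_{k+1}:

  H_0: rank C_0 − rank ∂_1 = 3 − 0 = 3, and there is no ∂_1, so H_0 ≅ Z^3.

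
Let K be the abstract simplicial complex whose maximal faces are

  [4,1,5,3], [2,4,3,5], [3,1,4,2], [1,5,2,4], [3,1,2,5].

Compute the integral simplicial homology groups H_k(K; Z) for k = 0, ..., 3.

H_0 ≅ Z,  H_1 = 0,  H_2 = 0,  H_3 ≅ Z.

We work with the vertex ordering 1 < 2 < 3 < 4 < 5. The simplices of K, each written with vertices in increasing order, are:

  0-simplices (5): [1], [2], [3], [4], [5]
  1-simplices (10): [1,2], [1,3], [1,4], [1,5], [2,3], [2,4], [2,5], [3,4], [3,5], [4,5]
  2-simplices (10): [1,2,3], [1,2,4], [1,2,5], [1,3,4], [1,3,5], [1,4,5], [2,3,4], [2,3,5], [2,4,5], [3,4,5]
  3-simplices (5): [1,2,3,4], [1,2,3,5], [1,2,4,5], [1,3,4,5], [2,3,4,5]

so the chain groups are C_0 ≅ Z^5, C_1 ≅ Z^10, C_2 ≅ Z^10, C_3 ≅ Z^5.

The boundary map ∂_1: C_1 → C_0 sends each edge [p,q] (with p < q) to q − p. For instance
  ∂[4,5] = [5] − [4].
The 5×10 boundary matrix has rank 4 and Smith normal form diag(1,1,1,1).

Boundary ∂_2: C_2 → C_1 sends each 2-simplex [p,q,r] to [q,r] − [p,r] + [p,q]. For instance
  ∂[1,4,5] = [4,5] − [1,5] + [1,4],
  ∂[1,3,5] = [3,5] − [1,5] + [1,3].
As a 10×10 matrix over Z this has rank 6, with invariant factors (1,1,1,1,1,1).

∂_3: C_3 → C_2 sends each 3-simplex σ to the alternating sum Σ_i (−1)^i (σ with its i-th vertex removed). For instance
  ∂[1,2,3,5] = [2,3,5] − [1,3,5] + [1,2,5] − [1,2,3],
  ∂[1,3,4,5] = [3,4,5] − [1,4,5] + [1,3,5] − [1,3,4].
The resulting 10×5 matrix has rank 4, and its Smith normal form has invariant factors (1,1,1,1).

Computing H_k = (kernel of ∂_k) / (image of ∂_{k+1}):

  H_0: rank C_0 − rank ∂_1 = 5 − 4 = 1, and the invariant factors of ∂_1 are all 1, so H_0 = Z.
  H_1: rank ker ∂_1 − rank ∂_2 = (10 − 4) − 6 = 0, and the invariant factors of ∂_2 are all 1, so H_1 = 0.
  H_2: rank ker ∂_2 − rank ∂_3 = (10 − 6) − 4 = 0, and the invariant factors of ∂_3 are all 1, so H_2 = 0.
  H_3: rank ker ∂_3 − rank ∂_4 = (5 − 4) − 0 = 1, and there is no ∂_4, so H_3 = Z.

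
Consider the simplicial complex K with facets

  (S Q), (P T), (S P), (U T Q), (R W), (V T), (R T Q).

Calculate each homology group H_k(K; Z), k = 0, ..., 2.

K has 8 vertices, 10 edges, 2 triangles.
rank ∂_0 = 0, rank ∂_1 = 7 ⇒ b_0 = 8 − 0 − 7 = 1; all invariant factors of ∂_1 are 1 so no torsion. So H_0 ≅ Z.
rank ∂_1 = 7, rank ∂_2 = 2 ⇒ b_1 = 10 − 7 − 2 = 1; all invariant factors of ∂_2 are 1 so no torsion. So H_1 ≅ Z.
rank ∂_2 = 2, rank ∂_3 = 0 ⇒ b_2 = 2 − 2 − 0 = 0. So H_2 ≅ 0.

H_0 = Z,  H_1 = Z,  H_2 = 0.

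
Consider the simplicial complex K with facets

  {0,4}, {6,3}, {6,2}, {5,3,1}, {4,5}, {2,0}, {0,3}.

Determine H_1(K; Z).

H_1 = Z^2.

Fix the vertex order 0 < 1 < 2 < 3 < 4 < 5 < 6 and write every simplex with vertices in increasing order. Then dim K = 2 and the simplices of K are:

  0-simplices (7): [0], [1], [2], [3], [4], [5], [6]
  1-simplices (9): [0,2], [0,3], [0,4], [1,3], [1,5], [2,6], [3,5], [3,6], [4,5]
  2-simplices (1): [1,3,5]

giving chain groups C_0 ≅ Z^7, C_1 ≅ Z^9, C_2 ≅ Z^1.

The boundary map ∂_1: C_1 → C_0 maps an edge to its endpoints' difference, ∂[p,q] = q − p.
As a 7×9 matrix over Z this has rank 6, with invariant factors (1,1,1,1,1,1).

∂_2: C_2 → C_1 maps a triangle to the signed sum of its edges. For instance
  ∂[1,3,5] = [3,5] − [1,5] + [1,3].
The resulting 9×1 matrix has rank 1, and its Smith normal form has invariant factors (1).

Reading off H_k = ker ∂_k / im ∂_{k+1}:

  H_1: rank ker ∂_1 − rank ∂_2 = (9 − 6) − 1 = 2, and the invariant factors of ∂_2 are all 1, so H_1 = Z^2.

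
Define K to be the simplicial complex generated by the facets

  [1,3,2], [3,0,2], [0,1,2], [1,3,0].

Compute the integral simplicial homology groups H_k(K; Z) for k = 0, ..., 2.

H_0 ≅ Z,  H_1 = 0,  H_2 ≅ Z.

Fix the vertex order 0 < 1 < 2 < 3 and write every simplex with vertices in increasing order. Then dim K = 2 and the simplices of K are:

  0-simplices (4): [0], [1], [2], [3]
  1-simplices (6): [0,1], [0,2], [0,3], [1,2], [1,3], [2,3]
  2-simplices (4): [0,1,2], [0,1,3], [0,2,3], [1,2,3]

giving chain groups C_0 ≅ Z^4, C_1 ≅ Z^6, C_2 ≅ Z^4.

∂_1: C_1 → C_0 maps an edge to its endpoints' difference, ∂[p,q] = q − p. For instance
  ∂[1,3] = [3] − [1].
As a 4×6 matrix over Z this has rank 3, with invariant factors (1,1,1).

The boundary map ∂_2: C_2 → C_1 maps a triangle to the signed sum of its edges. For instance
  ∂[1,2,3] = [2,3] − [1,3] + [1,2],
  ∂[0,1,2] = [1,2] − [0,2] + [0,1].
As a 6×4 matrix over Z this has rank 3, with invariant factors (1,1,1).

Computing H_k = (kernel of ∂_k) / (image of ∂_{k+1}):

  H_0: rank C_0 − rank ∂_1 = 4 − 3 = 1, and the invariant factors of ∂_1 are all 1, so H_0 = Z.
  H_1: rank ker ∂_1 − rank ∂_2 = (6 − 3) − 3 = 0, and the invariant factors of ∂_2 are all 1, so H_1 = 0.
  H_2: rank ker ∂_2 − rank ∂_3 = (4 − 3) − 0 = 1, and there is no ∂_3, so H_2 = Z.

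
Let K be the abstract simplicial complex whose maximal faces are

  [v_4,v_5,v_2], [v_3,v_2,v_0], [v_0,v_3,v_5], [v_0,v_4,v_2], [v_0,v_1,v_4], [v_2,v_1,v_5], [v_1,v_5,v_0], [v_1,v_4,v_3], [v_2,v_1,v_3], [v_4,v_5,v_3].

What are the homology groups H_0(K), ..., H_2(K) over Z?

Order the vertices as v_0 < v_1 < v_2 < v_3 < v_4 < v_5. Listing each simplex with vertices in this order, K has dimension 2 with simplices:

  0-simplices (6): [v_0], [v_1], [v_2], [v_3], [v_4], [v_5]
  1-simplices (15): (15 of them)
  2-simplices (10): [v_0,v_1,v_4], [v_0,v_1,v_5], [v_0,v_2,v_3], [v_0,v_2,v_4], [v_0,v_3,v_5], [v_1,v_2,v_3], [v_1,v_2,v_5], [v_1,v_3,v_4], [v_2,v_4,v_5], [v_3,v_4,v_5]

so the chain groups are C_0 ≅ Z^6, C_1 ≅ Z^15, C_2 ≅ Z^10.

∂_1: C_1 → C_0 maps an edge to its endpoints' difference, ∂[p,q] = q − p.
This gives a 6×15 integer matrix of rank 5; reducing to Smith normal form yields diagonal entries (1,1,1,1,1).

The boundary map ∂_2: C_2 → C_1 acts by ∂[p,q,r] = [q,r] − [p,r] + [p,q]. For instance
  ∂[v_1,v_2,v_3] = [v_2,v_3] − [v_1,v_3] + [v_1,v_2],
  ∂[v_1,v_3,v_4] = [v_3,v_4] − [v_1,v_4] + [v_1,v_3].
The 15×10 boundary matrix has rank 10 and Smith normal form diag(1,1,1,1,1,1,1,1,1,2).

Computing H_k = (kernel of ∂_k) / (image of ∂_{k+1}):

  H_0: rank C_0 − rank ∂_1 = 6 − 5 = 1, and the invariant factors of ∂_1 are all 1, so H_0 = Z.
  H_1: rank ker ∂_1 − rank ∂_2 = (15 − 5) − 10 = 0, and ∂_2 has invariant factor 2 > 1, so H_1 = Z/2Z.
  H_2: rank ker ∂_2 − rank ∂_3 = (10 − 10) − 0 = 0, and there is no ∂_3, so H_2 = 0.

As a check, the Euler characteristic is 6 − 15 + 10 = 1, which agrees with 1 − 0 + 0 = 1.

H_0 = Z,  H_1 = Z/2Z,  H_2 = 0.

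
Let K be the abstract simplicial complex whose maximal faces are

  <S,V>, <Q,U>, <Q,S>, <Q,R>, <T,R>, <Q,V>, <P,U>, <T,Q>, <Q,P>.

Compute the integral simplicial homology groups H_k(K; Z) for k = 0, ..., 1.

K has 7 vertices, 9 edges.
rank ∂_0 = 0, rank ∂_1 = 6 ⇒ b_0 = 7 − 0 − 6 = 1; all invariant factors of ∂_1 are 1 so no torsion. So H_0 ≅ Z.
rank ∂_1 = 6, rank ∂_2 = 0 ⇒ b_1 = 9 − 6 − 0 = 3. So H_1 ≅ Z^3.

H_0 ≅ Z,  H_1 ≅ Z^3.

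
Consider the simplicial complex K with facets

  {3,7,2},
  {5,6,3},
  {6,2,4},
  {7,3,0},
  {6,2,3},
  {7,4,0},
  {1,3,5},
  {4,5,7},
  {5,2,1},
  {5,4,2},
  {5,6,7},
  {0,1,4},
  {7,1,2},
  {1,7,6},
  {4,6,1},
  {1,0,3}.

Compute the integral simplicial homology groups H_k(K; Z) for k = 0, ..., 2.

H_0 ≅ Z,  H_1 ≅ Z^2,  H_2 ≅ Z.

We work with the vertex ordering 0 < 1 < 2 < 3 < 4 < 5 < 6 < 7. The simplices of K, each written with vertices in increasing order, are:

  0-simplices (8): [0], [1], [2], [3], [4], [5], [6], [7]
  1-simplices (24): (24 of them)
  2-simplices (16): [0,1,3], [0,1,4], [0,3,7], [0,4,7], [1,2,5], [1,2,7], [1,3,5], [1,4,6], [1,6,7], [2,3,6], [2,3,7], [2,4,5], [2,4,6], [3,5,6], [4,5,7], [5,6,7]

giving chain groups C_0 ≅ Z^8, C_1 ≅ Z^24, C_2 ≅ Z^16.

Boundary ∂_1: C_1 → C_0 maps an edge to its endpoints' difference, ∂[p,q] = q − p. For instance
  ∂[1,2] = [2] − [1].
This gives a 8×24 integer matrix of rank 7; reducing to Smith normal form yields diagonal entries (1,1,1,1,1,1,1).

The boundary map ∂_2: C_2 → C_1 sends each 2-simplex [p,q,r] to [q,r] − [p,r] + [p,q]. For instance
  ∂[0,1,4] = [1,4] − [0,4] + [0,1],
  ∂[0,3,7] = [3,7] − [0,7] + [0,3].
The resulting 24×16 matrix has rank 15, and its Smith normal form has invariant factors (1,1,1,1,1,1,1,1,1,1,1,1,1,1,1).

Computing H_k = (kernel of ∂_k) / (image of ∂_{k+1}):

  H_0: rank C_0 − rank ∂_1 = 8 − 7 = 1, and the invariant factors of ∂_1 are all 1, so H_0 ≅ Z.
  H_1: rank ker ∂_1 − rank ∂_2 = (24 − 7) − 15 = 2, and the invariant factors of ∂_2 are all 1, so H_1 ≅ Z^2.
  H_2: rank ker ∂_2 − rank ∂_3 = (16 − 15) − 0 = 1, and there is no ∂_3, so H_2 ≅ Z.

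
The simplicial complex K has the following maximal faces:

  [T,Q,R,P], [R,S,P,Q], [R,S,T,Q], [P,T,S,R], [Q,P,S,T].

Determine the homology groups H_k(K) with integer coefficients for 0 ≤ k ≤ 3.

H_0 = Z,  H_1 = 0,  H_2 = 0,  H_3 = Z.

We work with the vertex ordering P < Q < R < S < T. The simplices of K, each written with vertices in increasing order, are:

  0-simplices (5): P, Q, R, S, T
  1-simplices (10): PQ, PR, PS, PT, QR, QS, QT, RS, RT, ST
  2-simplices (10): PQR, PQS, PQT, PRS, PRT, PST, QRS, QRT, QST, RST
  3-simplices (5): PQRS, PQRT, PQST, PRST, QRST

giving chain groups C_0 ≅ Z^5, C_1 ≅ Z^10, C_2 ≅ Z^10, C_3 ≅ Z^5.

Boundary ∂_1: C_1 → C_0 sends each edge [p,q] (with p < q) to q − p. For instance
  ∂RS = S − R.
The 5×10 boundary matrix has rank 4 and Smith normal form diag(1,1,1,1).

The boundary map ∂_2: C_2 → C_1 maps a triangle to the signed sum of its edges. For instance
  ∂PST = ST − PT + PS,
  ∂PQT = QT − PT + PQ.
This gives a 10×10 integer matrix of rank 6; reducing to Smith normal form yields diagonal entries (1,1,1,1,1,1).

The boundary map ∂_3: C_3 → C_2 sends each 3-simplex σ to the alternating sum Σ_i (−1)^i (σ with its i-th vertex removed). For instance
  ∂QRST = RST − QST + QRT − QRS,
  ∂PQST = QST − PST + PQT − PQS.
The 10×5 boundary matrix has rank 4 and Smith normal form diag(1,1,1,1).

Computing H_k = (kernel of ∂_k) / (image of ∂_{k+1}):

  H_0: rank C_0 − rank ∂_1 = 5 − 4 = 1, and the invariant factors of ∂_1 are all 1, so H_0 = Z.
  H_1: rank ker ∂_1 − rank ∂_2 = (10 − 4) − 6 = 0, and the invariant factors of ∂_2 are all 1, so H_1 = 0.
  H_2: rank ker ∂_2 − rank ∂_3 = (10 − 6) − 4 = 0, and the invariant factors of ∂_3 are all 1, so H_2 = 0.
  H_3: rank ker ∂_3 − rank ∂_4 = (5 − 4) − 0 = 1, and there is no ∂_4, so H_3 = Z.

(K is a triangulation of the 3-sphere S^3.)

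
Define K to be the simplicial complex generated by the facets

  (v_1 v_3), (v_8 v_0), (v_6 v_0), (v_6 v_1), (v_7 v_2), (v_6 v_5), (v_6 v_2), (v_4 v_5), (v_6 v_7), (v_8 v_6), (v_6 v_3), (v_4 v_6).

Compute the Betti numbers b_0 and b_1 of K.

b_0 = 1, b_1 = 4.

Order the vertices as v_0 < v_1 < v_2 < v_3 < v_4 < v_5 < v_6 < v_7 < v_8. Listing each simplex with vertices in this order, K has dimension 1 with simplices:

  0-simplices (9): [v_0], [v_1], [v_2], [v_3], [v_4], [v_5], [v_6], [v_7], [v_8]
  1-simplices (12): [v_0,v_6], [v_0,v_8], [v_1,v_3], [v_1,v_6], [v_2,v_6], [v_2,v_7], [v_3,v_6], [v_4,v_5], [v_4,v_6], [v_5,v_6], [v_6,v_7], [v_6,v_8]

so the chain groups are C_0 ≅ Z^9, C_1 ≅ Z^12.

The boundary map ∂_1: C_1 → C_0 sends each edge [p,q] (with p < q) to q − p. For instance
  ∂[v_2,v_7] = [v_7] − [v_2].
The resulting 9×12 matrix has rank 8, and its Smith normal form has invariant factors (1,1,1,1,1,1,1,1).

Now H_k = ker ∂_k / im ∂_{k+1}, so:

  H_0: rank C_0 − rank ∂_1 = 9 − 8 = 1, and the invariant factors of ∂_1 are all 1, so H_0 = Z.
  H_1: rank ker ∂_1 − rank ∂_2 = (12 − 8) − 0 = 4, and there is no ∂_2, so H_1 = Z^4.

Hence the Betti numbers are b_0 = 1, b_1 = 4.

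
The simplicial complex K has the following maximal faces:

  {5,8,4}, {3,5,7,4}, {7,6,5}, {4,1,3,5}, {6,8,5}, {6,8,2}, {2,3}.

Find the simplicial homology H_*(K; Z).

H_0 = Z,  H_1 = Z,  H_2 = 0,  H_3 = 0.

Take the total order 1 < 2 < 3 < 4 < 5 < 6 < 7 < 8 on the vertex set. Then K (dimension 3) consists of the simplices:

  0-simplices (8): [1], [2], [3], [4], [5], [6], [7], [8]
  1-simplices (17): [1,3], [1,4], [1,5], [2,3], [2,6], [2,8], [3,4], [3,5], [3,7], [4,5], [4,7], [4,8], [5,6], [5,7], [5,8], [6,7], [6,8]
  2-simplices (11): [1,3,4], [1,3,5], [1,4,5], [2,6,8], [3,4,5], [3,4,7], [3,5,7], [4,5,7], [4,5,8], [5,6,7], [5,6,8]
  3-simplices (2): [1,3,4,5], [3,4,5,7]

so the chain groups are C_0 ≅ Z^8, C_1 ≅ Z^17, C_2 ≅ Z^11, C_3 ≅ Z^2.

Boundary ∂_1: C_1 → C_0 maps an edge to its endpoints' difference, ∂[p,q] = q − p.
This gives a 8×17 integer matrix of rank 7; reducing to Smith normal form yields diagonal entries (1,1,1,1,1,1,1).

Boundary ∂_2: C_2 → C_1 maps a triangle to the signed sum of its edges. For instance
  ∂[4,5,7] = [5,7] − [4,7] + [4,5],
  ∂[5,6,8] = [6,8] − [5,8] + [5,6].
As a 17×11 matrix over Z this has rank 9, with invariant factors (1,1,1,1,1,1,1,1,1).

The boundary map ∂_3: C_3 → C_2 sends each 3-simplex σ to the alternating sum Σ_i (−1)^i (σ with its i-th vertex removed). For instance
  ∂[3,4,5,7] = [4,5,7] − [3,5,7] + [3,4,7] − [3,4,5],
  ∂[1,3,4,5] = [3,4,5] − [1,4,5] + [1,3,5] − [1,3,4].
The 11×2 boundary matrix has rank 2 and Smith normal form diag(1,1).

From H_k ≅ ker(∂_k) / im(∂_{k+1}) we obtain:

  H_0: rank C_0 − rank ∂_1 = 8 − 7 = 1, and the invariant factors of ∂_1 are all 1, so H_0 ≅ Z.
  H_1: rank ker ∂_1 − rank ∂_2 = (17 − 7) − 9 = 1, and the invariant factors of ∂_2 are all 1, so H_1 ≅ Z.
  H_2: rank ker ∂_2 − rank ∂_3 = (11 − 9) − 2 = 0, and the invariant factors of ∂_3 are all 1, so H_2 ≅ 0.
  H_3: rank ker ∂_3 − rank ∂_4 = (2 − 2) − 0 = 0, and there is no ∂_4, so H_3 ≅ 0.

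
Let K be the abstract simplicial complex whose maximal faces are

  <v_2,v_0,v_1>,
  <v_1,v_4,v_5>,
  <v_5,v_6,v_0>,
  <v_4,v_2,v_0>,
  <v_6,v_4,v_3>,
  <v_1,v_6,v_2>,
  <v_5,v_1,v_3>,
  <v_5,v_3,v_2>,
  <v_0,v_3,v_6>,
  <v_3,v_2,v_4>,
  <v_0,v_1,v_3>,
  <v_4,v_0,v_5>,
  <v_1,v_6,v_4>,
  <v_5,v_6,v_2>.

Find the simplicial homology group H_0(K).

We work with the vertex ordering v_0 < v_1 < v_2 < v_3 < v_4 < v_5 < v_6. The simplices of K, each written with vertices in increasing order, are:

  0-simplices (7): [v_0], [v_1], [v_2], [v_3], [v_4], [v_5], [v_6]
  1-simplices (21): (21 of them)
  2-simplices (14): (14 of them)

giving chain groups C_0 ≅ Z^7, C_1 ≅ Z^21, C_2 ≅ Z^14.

∂_1: C_1 → C_0 maps an edge to its endpoints' difference, ∂[p,q] = q − p. For instance
  ∂[v_0,v_5] = [v_5] − [v_0].
The resulting 7×21 matrix has rank 6, and its Smith normal form has invariant factors (1,1,1,1,1,1).

Boundary ∂_2: C_2 → C_1 acts by ∂[p,q,r] = [q,r] − [p,r] + [p,q]. For instance
  ∂[v_2,v_5,v_6] = [v_5,v_6] − [v_2,v_6] + [v_2,v_5],
  ∂[v_0,v_1,v_2] = [v_1,v_2] − [v_0,v_2] + [v_0,v_1].
This gives a 21×14 integer matrix of rank 13; reducing to Smith normal form yields diagonal entries (1,1,1,1,1,1,1,1,1,1,1,1,1).

Now H_k = ker ∂_k / im ∂_{k+1}, so:

  H_0: rank C_0 − rank ∂_1 = 7 − 6 = 1, and the invariant factors of ∂_1 are all 1, so H_0 = Z.

(K is a triangulation of the torus T^2.)

H_0 ≅ Z.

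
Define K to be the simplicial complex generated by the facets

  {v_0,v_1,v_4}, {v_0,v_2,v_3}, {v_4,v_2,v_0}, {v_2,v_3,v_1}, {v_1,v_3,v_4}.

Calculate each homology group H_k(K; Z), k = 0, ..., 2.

H_0 = Z,  H_1 = Z,  H_2 = 0.

We work with the vertex ordering v_0 < v_1 < v_2 < v_3 < v_4. The simplices of K, each written with vertices in increasing order, are:

  0-simplices (5): [v_0], [v_1], [v_2], [v_3], [v_4]
  1-simplices (10): [v_0,v_1], [v_0,v_2], [v_0,v_3], [v_0,v_4], [v_1,v_2], [v_1,v_3], [v_1,v_4], [v_2,v_3], [v_2,v_4], [v_3,v_4]
  2-simplices (5): [v_0,v_1,v_4], [v_0,v_2,v_3], [v_0,v_2,v_4], [v_1,v_2,v_3], [v_1,v_3,v_4]

so the chain groups are C_0 ≅ Z^5, C_1 ≅ Z^10, C_2 ≅ Z^5.

Boundary ∂_1: C_1 → C_0 maps an edge to its endpoints' difference, ∂[p,q] = q − p.
The 5×10 boundary matrix has rank 4 and Smith normal form diag(1,1,1,1).

Boundary ∂_2: C_2 → C_1 acts by ∂[p,q,r] = [q,r] − [p,r] + [p,q]. For instance
  ∂[v_1,v_2,v_3] = [v_2,v_3] − [v_1,v_3] + [v_1,v_2],
  ∂[v_1,v_3,v_4] = [v_3,v_4] − [v_1,v_4] + [v_1,v_3].
This gives a 10×5 integer matrix of rank 5; reducing to Smith normal form yields diagonal entries (1,1,1,1,1).

From H_k ≅ ker(∂_k) / im(∂_{k+1}) we obtain:

  H_0: rank C_0 − rank ∂_1 = 5 − 4 = 1, and the invariant factors of ∂_1 are all 1, so H_0 ≅ Z.
  H_1: rank ker ∂_1 − rank ∂_2 = (10 − 4) − 5 = 1, and the invariant factors of ∂_2 are all 1, so H_1 ≅ Z.
  H_2: rank ker ∂_2 − rank ∂_3 = (5 − 5) − 0 = 0, and there is no ∂_3, so H_2 ≅ 0.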